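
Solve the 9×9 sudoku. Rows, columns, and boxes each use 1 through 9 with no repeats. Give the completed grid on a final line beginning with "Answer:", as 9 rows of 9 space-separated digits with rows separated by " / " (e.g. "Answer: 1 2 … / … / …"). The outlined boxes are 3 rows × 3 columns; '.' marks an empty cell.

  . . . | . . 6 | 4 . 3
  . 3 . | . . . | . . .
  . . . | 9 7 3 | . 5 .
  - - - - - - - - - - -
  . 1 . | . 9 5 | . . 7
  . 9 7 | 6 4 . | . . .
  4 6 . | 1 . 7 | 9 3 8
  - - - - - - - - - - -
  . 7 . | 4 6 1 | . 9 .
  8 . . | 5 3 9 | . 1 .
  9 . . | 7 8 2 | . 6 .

Step 1. [r5c8∈{2}] r5c8 has the single candidate 2 ⇒ r5c8=2.
Step 2. [r4c3∈{2,3,8}] r4c3 is the only open cell in box 4 admitting 8. So r4c3=8.
Step 3. [r6c3∈{2,5}] 5 has one home in row 6: r6c3 ⇒ r6c3=5.
Step 4. [r4c1∈{2,3}] 2 has one home in box 4: r4c1 ⇒ r4c1=2.
Step 5. [r9c3∈{1,3,4}] across row 9, 1 lands solely at r9c3 ⇒ r9c3=1.
Step 6. [r7c7∈{2,3,5,8}] in row 7, 8 fits only at r7c7. So r7c7=8.
Step 7. [r8c3∈{2,4,6}] across row 8, 6 lands solely at r8c3, so r8c3=6.
Step 8. [r2c9∈{1,2,6,9}] 9 has one home in col 9: r2c9, so r2c9=9.
Step 9. [r3c9∈{1,2,6}] 6 has one home in col 9: r3c9. So r3c9=6.
Step 10. [r2c1∈{1,5,6,7}] 6 has one home in row 2: r2c1. So r2c1=6.
Step 11. [r2c5∈{1,2,5}] r2c5 is the only open cell in row 2 admitting 5 ⇒ r2c5=5.
Step 12. [r2c7∈{1,2,7}] r2c7 is the only open cell in row 2 admitting 1 ⇒ r2c7=1.
Step 13. [r3c7∈{2}] r3c7's peers cover all but 2, so r3c7=2.
Step 14. [r1c1∈{1,5,7}] across col 1, 7 lands solely at r1c1, so r1c1=7.
Step 15. [r1c2∈{2,5,8}] row 1 places 5 nowhere but r1c2, so r1c2=5.
Step 16. [r9c2∈{4}] nothing but 4 survives at r9c2, so r9c2=4.
Step 17. [r9c9∈{5}] r9c9's peers cover all but 5, so r9c9=5.
Step 18. [r8c2∈{2}] r8c2 has the single candidate 2. So r8c2=2.
Step 19. [r1c8∈{8}] r1c8's peers cover all but 8. So r1c8=8.
Step 20. [r1c4∈{2}] only 2 remains possible at r1c4. So r1c4=2.
Step 21. [r2c6∈{4,8}] across col 6, 4 lands solely at r2c6, so r2c6=4.
Step 22. [r5c1∈{3}] r5c1 is down to just 3, so r5c1=3.
Step 23. [r3c2∈{8}] r3c2's peers cover all but 8. So r3c2=8.
Step 24. [r9c7∈{3}] r9c7's peers cover all but 3. So r9c7=3.
Step 25. [r1c3∈{9}] r1c3's peers cover all but 9, so r1c3=9.
Step 26. [r5c7∈{5}] only 5 remains possible at r5c7. So r5c7=5.
Step 27. [r4c7∈{6}] r4c7 is down to just 6 ⇒ r4c7=6.
Step 28. [r5c6∈{8}] r5c6 has the single candidate 8. So r5c6=8.
Step 29. [r2c4∈{8}] only 8 remains possible at r2c4, so r2c4=8.
Step 30. [r3c1∈{1}] r3c1 has the single candidate 1. So r3c1=1.
Step 31. [r7c3∈{3}] r7c3's peers cover all but 3. So r7c3=3.
Step 32. [r7c1∈{5}] r7c1 is down to just 5, so r7c1=5.
Step 33. [r2c8∈{7}] nothing but 7 survives at r2c8, so r2c8=7.
Step 34. [r6c5∈{2}] r6c5 has the single candidate 2. So r6c5=2.
Step 35. [r4c4∈{3}] r4c4 has the single candidate 3, so r4c4=3.
Step 36. [r4c8∈{4}] nothing but 4 survives at r4c8. So r4c8=4.
Step 37. [r3c3∈{4}] r3c3 has the single candidate 4, so r3c3=4.
Step 38. [r1c5∈{1}] r1c5 has the single candidate 1 ⇒ r1c5=1.
Step 39. [r7c9∈{2}] r7c9 is down to just 2 ⇒ r7c9=2.
Step 40. [r5c9∈{1}] nothing but 1 survives at r5c9. So r5c9=1.
Step 41. [r8c9∈{4}] r8c9 is down to just 4, so r8c9=4.
Step 42. [r2c3∈{2}] only 2 remains possible at r2c3 ⇒ r2c3=2.
Step 43. [r8c7∈{7}] nothing but 7 survives at r8c7, so r8c7=7.

Answer: 7 5 9 2 1 6 4 8 3 / 6 3 2 8 5 4 1 7 9 / 1 8 4 9 7 3 2 5 6 / 2 1 8 3 9 5 6 4 7 / 3 9 7 6 4 8 5 2 1 / 4 6 5 1 2 7 9 3 8 / 5 7 3 4 6 1 8 9 2 / 8 2 6 5 3 9 7 1 4 / 9 4 1 7 8 2 3 6 5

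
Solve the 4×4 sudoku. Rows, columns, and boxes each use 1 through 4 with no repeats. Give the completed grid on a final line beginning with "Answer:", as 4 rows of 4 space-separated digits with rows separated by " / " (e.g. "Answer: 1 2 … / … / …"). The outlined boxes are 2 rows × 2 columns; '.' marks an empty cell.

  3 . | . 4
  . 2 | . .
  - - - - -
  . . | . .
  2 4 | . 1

Step 1. [r1c2∈{1}] only 1 remains possible at r1c2 ⇒ r1c2=1.
Step 2. [r4c3∈{3}] r4c3's peers cover all but 3, so r4c3=3.
Step 3. [r1c3∈{2}] r1c3 has the single candidate 2, so r1c3=2.
Step 4. [r3c4∈{2}] r3c4 is down to just 2 ⇒ r3c4=2.
Step 5. [r3c3∈{4}] nothing but 4 survives at r3c3, so r3c3=4.
Step 6. [r3c1∈{1}] r3c1 has the single candidate 1, so r3c1=1.
Step 7. [r2c1∈{4}] r2c1's peers cover all but 4. So r2c1=4.
Step 8. [r2c3∈{1}] r2c3 has the single candidate 1. So r2c3=1.
Step 9. [r2c4∈{3}] r2c4 has the single candidate 3. So r2c4=3.
Step 10. [r3c2∈{3}] r3c2 has the single candidate 3 ⇒ r3c2=3.

Answer: 3 1 2 4 / 4 2 1 3 / 1 3 4 2 / 2 4 3 1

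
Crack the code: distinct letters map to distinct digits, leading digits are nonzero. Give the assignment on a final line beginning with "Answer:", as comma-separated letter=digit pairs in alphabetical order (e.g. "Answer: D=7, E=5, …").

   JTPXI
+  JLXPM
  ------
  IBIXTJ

Step 1. [col 1: I + M ≡ J (mod 10)] M=6 is one option consistent with column 1 (I + M ≡ J (mod 10), carry-in 0) — take it ⇒ M=6.
Step 2. [col 1: I + M ≡ J (mod 10)] column 1 (I + M ≡ J (mod 10), carry-in 0) doesn't pin J yet; pick J=7 and continue, so J=7.
Step 3. [col 1: I + M ≡ J (mod 10)] from column 1 (M=6, J=7, carry-in 0, digits 6,7 already taken and all letters distinct): I must equal 1 ⇒ I=1.
Step 4. [col 2: X + P ≡ T (mod 10)] several values work for X in column 2 (X + P ≡ T (mod 10), carry-in 0); try X=3 ⇒ X=3.
Step 5. [col 2: X + P ≡ T (mod 10)] several values work for T in column 2 (X + P ≡ T (mod 10), carry-in 0); try T=2, so T=2.
Step 6. [col 2: X + P ≡ T (mod 10)] column 2 reads X+P+carry(0)=T with X=3, T=2; with digits 1,2,3,6,7 already taken and all letters distinct, the only value for P is 9 ⇒ P=9.
Step 7. [col 4: T + L ≡ I (mod 10)] in column 4 we have T+L≡I with carry-in 1; given T=2, I=1 and digits 1,2,3,6,7,9 already taken and all letters distinct, that pins L to 8 ⇒ L=8.
Step 8. [col 5: J + J ≡ B (mod 10)] in column 5 we have J+J≡B with carry-in 1; given J=7 and digits 1,2,3,6,7,8,9 already taken and all letters distinct, that pins B to 5 ⇒ B=5.

Answer: B=5, I=1, J=7, L=8, M=6, P=9, T=2, X=3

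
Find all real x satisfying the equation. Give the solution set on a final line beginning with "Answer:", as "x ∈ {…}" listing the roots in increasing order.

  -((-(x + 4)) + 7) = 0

Step 1. [-((-(x + 4)) + 7) = 0] leading − — multiply by −1 ⇒ neg: (-(x + 4)) + 7 = 0.
Step 2. [(-(x + 4)) + 7 = 0] subtract 7: x sits inside (… + 7), so sub: -(x + 4) = -7.
Step 3. [-(x + 4) = -7] leading − — multiply by −1. So neg: x + 4 = 7.
Step 4. [x + 4 = 7] subtract 4: x sits inside (… + 4), so sub: x = 3.

Answer: x ∈ {3}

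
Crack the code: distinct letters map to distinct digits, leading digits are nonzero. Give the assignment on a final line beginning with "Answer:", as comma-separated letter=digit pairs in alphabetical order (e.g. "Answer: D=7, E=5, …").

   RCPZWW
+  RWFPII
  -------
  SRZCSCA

Step 1. [col 1: W + I ≡ A (mod 10)] column 1 (W + I ≡ A (mod 10), carry-in 0) doesn't pin A yet; pick A=3 and continue, so A=3.
Step 2. [S] the sum has 7 digits but both addends have 6; that extra leading digit S is the final carry, namely 1, so S=1.
Step 3. [col 1: W + I ≡ A (mod 10)] no forcing yet in column 1 (carry-in 0); W=7 is free and consistent — try it ⇒ W=7.
Step 4. [col 1: W + I ≡ A (mod 10)] from column 1 (W=7, A=3, carry-in 0, digits 1,3,7 already taken and all letters distinct): I must equal 6 ⇒ I=6.
Step 5. [col 2: W + I ≡ C (mod 10)] column 2 reads W+I+carry(1)=C with W=7, I=6; with digits 1,3,6,7 already taken and all letters distinct, the only value for C is 4 ⇒ C=4.
Step 6. [col 3: Z + P ≡ S (mod 10)] several values work for Z in column 3 (Z + P ≡ S (mod 10), carry-in 1); try Z=2, so Z=2.
Step 7. [col 3: Z + P ≡ S (mod 10)] column 3 reads Z+P+carry(1)=S with Z=2, S=1; with digits 1,2,3,4,6,7 already taken and all letters distinct, the only value for P is 8, so P=8.
Step 8. [col 4: P + F ≡ C (mod 10)] from column 4 (P=8, C=4, carry-in 1, digits 1,2,3,4,6,7,8 already taken and all letters distinct): F must equal 5. So F=5.
Step 9. [col 6: R + R ≡ R (mod 10)] column 6 reads R+R+carry(1)=R with nothing yet; with digits 1,2,3,4,5,6,7,8 already taken and all letters distinct, the only value for R is 9. So R=9.

Answer: A=3, C=4, F=5, I=6, P=8, R=9, S=1, W=7, Z=2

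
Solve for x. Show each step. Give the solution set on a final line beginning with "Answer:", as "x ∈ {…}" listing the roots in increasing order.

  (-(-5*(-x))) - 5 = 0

Step 1. [(-(-5*(-x))) - 5 = 0] 5 comes off first (add 5). So sub: -(-5*(-x)) = 5.
Step 2. [-(-5*(-x)) = 5] LHS negated; negate both sides, so neg: -5*(-x) = -5.
Step 3. [-5*(-x) = -5] leading coefficient -5: divide by -5 ⇒ div: -x = 1.
Step 4. [-x = 1] flip signs both sides ⇒ neg: x = -1.

Answer: x ∈ {-1}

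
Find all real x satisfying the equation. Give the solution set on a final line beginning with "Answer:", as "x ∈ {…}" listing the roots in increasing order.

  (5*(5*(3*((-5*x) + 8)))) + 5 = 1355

Step 1. [(5*(5*(3*((-5*x) + 8)))) + 5 = 1355] +5 is outermost — subtract 5 both sides. So sub: 5*(5*(3*((-5*x) + 8))) = 1350.
Step 2. [5*(5*(3*((-5*x) + 8))) = 1350] 5·(inner) — divide through by 5. So div: 5*(3*((-5*x) + 8)) = 270.
Step 3. [5*(3*((-5*x) + 8)) = 270] 5 out front; divide by 5, so div: 3*((-5*x) + 8) = 54.
Step 4. [3*((-5*x) + 8) = 54] 3 out front; divide by 3, so div: (-5*x) + 8 = 18.
Step 5. [(-5*x) + 8 = 18] 8 comes off first (subtract 8) ⇒ sub: -5*x = 10.
Step 6. [-5*x = 10] -5 out front; divide by -5 ⇒ div: x = -2.

Answer: x ∈ {-2}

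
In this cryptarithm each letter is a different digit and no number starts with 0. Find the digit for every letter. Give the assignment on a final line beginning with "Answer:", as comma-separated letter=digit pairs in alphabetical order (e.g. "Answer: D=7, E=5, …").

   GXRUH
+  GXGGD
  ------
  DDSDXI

Step 1. [col 1: H + D ≡ I (mod 10)] several values work for I in column 1 (H + D ≡ I (mod 10), carry-in 0); try I=0 ⇒ I=0.
Step 2. [col 1: H + D ≡ I (mod 10)] H=9 is one option consistent with column 1 (H + D ≡ I (mod 10), carry-in 0) — take it. So H=9.
Step 3. [col 1: H + D ≡ I (mod 10)] from column 1 (H=9, I=0, carry-in 0, digits 0,9 already taken and all letters distinct): D must equal 1. So D=1.
Step 4. [col 2: U + G ≡ X (mod 10)] column 2 (U + G ≡ X (mod 10), carry-in 1) doesn't pin X yet; pick X=8 and continue ⇒ X=8.
Step 5. [col 2: U + G ≡ X (mod 10)] several values work for U in column 2 (U + G ≡ X (mod 10), carry-in 1); try U=2. So U=2.
Step 6. [col 2: U + G ≡ X (mod 10)] from column 2 (U=2, X=8, carry-in 1, digits 0,1,2,8,9 already taken and all letters distinct): G must equal 5. So G=5.
Step 7. [col 3: R + G ≡ D (mod 10)] in column 3 we have R+G≡D with carry-in 0; given G=5, D=1 and digits 0,1,2,5,8,9 already taken and all letters distinct, that pins R to 6. So R=6.
Step 8. [col 4: X + X ≡ S (mod 10)] in column 4 we have X+X≡S with carry-in 1; given X=8 and digits 0,1,2,5,6,8,9 already taken and all letters distinct, that pins S to 7, so S=7.

Answer: D=1, G=5, H=9, I=0, R=6, S=7, U=2, X=8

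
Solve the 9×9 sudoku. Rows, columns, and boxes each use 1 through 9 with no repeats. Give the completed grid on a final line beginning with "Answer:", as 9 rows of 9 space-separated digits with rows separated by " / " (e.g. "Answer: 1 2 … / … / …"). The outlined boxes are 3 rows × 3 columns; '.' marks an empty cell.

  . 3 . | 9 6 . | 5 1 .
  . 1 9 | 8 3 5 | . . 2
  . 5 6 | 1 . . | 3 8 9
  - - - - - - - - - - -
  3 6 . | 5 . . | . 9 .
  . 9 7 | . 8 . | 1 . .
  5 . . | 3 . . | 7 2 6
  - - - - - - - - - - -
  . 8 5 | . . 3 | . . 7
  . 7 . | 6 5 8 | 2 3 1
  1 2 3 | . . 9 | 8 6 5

Step 1. [r4c7∈{4}] r4c7 is down to just 4 ⇒ r4c7=4.
Step 2. [r6c3∈{1,4,8}] across row 6, 8 lands solely at r6c3. So r6c3=8.
Step 3. [r7c8∈{4}] r7c8 has the single candidate 4 ⇒ r7c8=4.
Step 4. [r2c1∈{4,7}] across row 2, 4 lands solely at r2c1. So r2c1=4.
Step 5. [r5c1∈{2}] r5c1's peers cover all but 2 ⇒ r5c1=2.
Step 6. [r5c4∈{4}] nothing but 4 survives at r5c4. So r5c4=4.
Step 7. [r6c6∈{1}] r6c6 is down to just 1 ⇒ r6c6=1.
Step 8. [r3c1∈{7}] nothing but 7 survives at r3c1, so r3c1=7.
Step 9. [r1c6∈{2,4,7}] across row 1, 7 lands solely at r1c6 ⇒ r1c6=7.
Step 10. [r3c6∈{2,4}] across col 6, 4 lands solely at r3c6. So r3c6=4.
Step 11. [r3c5∈{2}] r3c5 is down to just 2 ⇒ r3c5=2.
Step 12. [r9c5∈{4,7}] across row 9, 4 lands solely at r9c5, so r9c5=4.
Step 13. [r7c7∈{9}] r7c7's peers cover all but 9. So r7c7=9.
Step 14. [r1c3∈{2}] r1c3 is down to just 2. So r1c3=2.
Step 15. [r7c5∈{1}] nothing but 1 survives at r7c5. So r7c5=1.
Step 16. [r5c9∈{3}] r5c9's peers cover all but 3 ⇒ r5c9=3.
Step 17. [r6c2∈{4}] r6c2 is down to just 4. So r6c2=4.
Step 18. [r2c8∈{7}] r2c8 has the single candidate 7 ⇒ r2c8=7.
Step 19. [r2c7∈{6}] r2c7 has the single candidate 6 ⇒ r2c7=6.
Step 20. [r6c5∈{9}] r6c5 is down to just 9 ⇒ r6c5=9.
Step 21. [r8c3∈{4}] r8c3's peers cover all but 4, so r8c3=4.
Step 22. [r5c6∈{6}] r5c6 is down to just 6. So r5c6=6.
Step 23. [r4c5∈{7}] nothing but 7 survives at r4c5. So r4c5=7.
Step 24. [r8c1∈{9}] only 9 remains possible at r8c1. So r8c1=9.
Step 25. [r1c9∈{4}] r1c9 is down to just 4 ⇒ r1c9=4.
Step 26. [r7c1∈{6}] r7c1 has the single candidate 6 ⇒ r7c1=6.
Step 27. [r4c3∈{1}] nothing but 1 survives at r4c3, so r4c3=1.
Step 28. [r4c9∈{8}] only 8 remains possible at r4c9 ⇒ r4c9=8.
Step 29. [r4c6∈{2}] r4c6 is down to just 2, so r4c6=2.
Step 30. [r1c1∈{8}] only 8 remains possible at r1c1. So r1c1=8.
Step 31. [r9c4∈{7}] r9c4 is down to just 7. So r9c4=7.
Step 32. [r7c4∈{2}] r7c4 is down to just 2 ⇒ r7c4=2.
Step 33. [r5c8∈{5}] r5c8 has the single candidate 5 ⇒ r5c8=5.

Answer: 8 3 2 9 6 7 5 1 4 / 4 1 9 8 3 5 6 7 2 / 7 5 6 1 2 4 3 8 9 / 3 6 1 5 7 2 4 9 8 / 2 9 7 4 8 6 1 5 3 / 5 4 8 3 9 1 7 2 6 / 6 8 5 2 1 3 9 4 7 / 9 7 4 6 5 8 2 3 1 / 1 2 3 7 4 9 8 6 5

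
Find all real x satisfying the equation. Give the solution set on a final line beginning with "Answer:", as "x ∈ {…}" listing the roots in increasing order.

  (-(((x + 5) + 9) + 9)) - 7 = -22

Step 1. [(-(((x + 5) + 9) + 9)) - 7 = -22] the outer -7 inverts by adding 7. So sub: -(((x + 5) + 9) + 9) = -15.
Step 2. [-(((x + 5) + 9) + 9) = -15] LHS negated; negate both sides ⇒ neg: ((x + 5) + 9) + 9 = 15.
Step 3. [((x + 5) + 9) + 9 = 15] peel the +9: subtract 9 from each side. So sub: (x + 5) + 9 = 6.
Step 4. [(x + 5) + 9 = 6] subtract 9: x sits inside (… + 9), so sub: x + 5 = -3.
Step 5. [x + 5 = -3] 5 comes off first (subtract 5) ⇒ sub: x = -8.

Answer: x ∈ {-8}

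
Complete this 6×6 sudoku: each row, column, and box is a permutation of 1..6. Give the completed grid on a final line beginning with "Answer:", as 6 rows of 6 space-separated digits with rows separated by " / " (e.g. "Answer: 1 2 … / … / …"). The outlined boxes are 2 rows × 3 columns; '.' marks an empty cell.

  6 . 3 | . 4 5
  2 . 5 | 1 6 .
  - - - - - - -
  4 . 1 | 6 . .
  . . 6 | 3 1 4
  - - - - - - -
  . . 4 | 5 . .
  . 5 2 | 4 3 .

Step 1. [r6c1∈{1}] only 1 remains possible at r6c1. So r6c1=1.
Step 2. [r3c6∈{2}] only 2 remains possible at r3c6, so r3c6=2.
Step 3. [r5c2∈{3,6}] 6 has one home in col 2: r5c2 ⇒ r5c2=6.
Step 4. [r3c5∈{5}] only 5 remains possible at r3c5 ⇒ r3c5=5.
Step 5. [r5c6∈{1}] r5c6 has the single candidate 1 ⇒ r5c6=1.
Step 6. [r1c2∈{1}] r1c2 has the single candidate 1 ⇒ r1c2=1.
Step 7. [r4c2∈{2}] only 2 remains possible at r4c2, so r4c2=2.
Step 8. [r2c2∈{4}] nothing but 4 survives at r2c2. So r2c2=4.
Step 9. [r5c5∈{2}] only 2 remains possible at r5c5. So r5c5=2.
Step 10. [r4c1∈{5}] r4c1 is down to just 5. So r4c1=5.
Step 11. [r6c6∈{6}] r6c6's peers cover all but 6, so r6c6=6.
Step 12. [r3c2∈{3}] r3c2 is down to just 3, so r3c2=3.
Step 13. [r1c4∈{2}] r1c4 has the single candidate 2 ⇒ r1c4=2.
Step 14. [r2c6∈{3}] r2c6 is down to just 3. So r2c6=3.
Step 15. [r5c1∈{3}] r5c1 has the single candidate 3. So r5c1=3.

Answer: 6 1 3 2 4 5 / 2 4 5 1 6 3 / 4 3 1 6 5 2 / 5 2 6 3 1 4 / 3 6 4 5 2 1 / 1 5 2 4 3 6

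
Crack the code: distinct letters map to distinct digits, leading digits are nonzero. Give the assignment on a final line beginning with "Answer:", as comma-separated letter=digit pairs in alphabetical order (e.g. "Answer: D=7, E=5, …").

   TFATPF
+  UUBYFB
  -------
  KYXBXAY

Step 1. [K] adding two 6-digit numbers gives at most 6+1 digits, and here it does — K is that final carry and must be 1. So K=1.
Step 2. [col 1: F + B ≡ Y (mod 10)] no forcing yet in column 1 (carry-in 0); B=2 is free and consistent — try it. So B=2.
Step 3. [col 1: F + B ≡ Y (mod 10)] Y=6 is one option consistent with column 1 (F + B ≡ Y (mod 10), carry-in 0) — take it, so Y=6.
Step 4. [col 1: F + B ≡ Y (mod 10)] column 1: given B=2, Y=6, carry-in 0, and digits 1,2,6 already taken and all letters distinct, F+B≡Y (mod 10) forces F=4. So F=4.
Step 5. [col 2: P + F ≡ A (mod 10)] A=9 is one option consistent with column 2 (P + F ≡ A (mod 10), carry-in 0) — take it, so A=9.
Step 6. [col 2: P + F ≡ A (mod 10)] column 2: given F=4, A=9, carry-in 0, and digits 1,2,4,6,9 already taken and all letters distinct, P+F≡A (mod 10) forces P=5 ⇒ P=5.
Step 7. [col 3: T + Y ≡ X (mod 10)] from column 3 (Y=6, carry-in 0, digits 1,2,4,5,6,9 already taken and all letters distinct): T must equal 7, so T=7.
Step 8. [col 3: T + Y ≡ X (mod 10)] in column 3 we have T+Y≡X with carry-in 0; given T=7, Y=6 and digits 1,2,4,5,6,7,9 already taken and all letters distinct, that pins X to 3, so X=3.
Step 9. [col 5: F + U ≡ X (mod 10)] from column 5 (F=4, X=3, carry-in 1, digits 1,2,3,4,5,6,7,9 already taken and all letters distinct): U must equal 8. So U=8.

Answer: A=9, B=2, F=4, K=1, P=5, T=7, U=8, X=3, Y=6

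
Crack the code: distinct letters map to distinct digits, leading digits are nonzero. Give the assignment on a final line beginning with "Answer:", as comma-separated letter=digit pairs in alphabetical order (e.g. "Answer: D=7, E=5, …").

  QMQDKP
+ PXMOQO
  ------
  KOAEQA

Step 1. [col 1: P + O ≡ A (mod 10)] several values work for A in column 1 (P + O ≡ A (mod 10), carry-in 0); try A=5. So A=5.
Step 2. [col 1: P + O ≡ A (mod 10)] P=8 is one option consistent with column 1 (P + O ≡ A (mod 10), carry-in 0) — take it ⇒ P=8.
Step 3. [col 1: P + O ≡ A (mod 10)] column 1 reads P+O+carry(0)=A with P=8, A=5; with digits 5,8 already taken and all letters distinct, the only value for O is 7, so O=7.
Step 4. [col 2: K + Q ≡ Q (mod 10)] in column 2 we have K+Q≡Q with carry-in 1; given nothing yet and digits 5,7,8 already taken and all letters distinct, that pins K to 9. So K=9.
Step 5. [col 2: K + Q ≡ Q (mod 10)] several values work for Q in column 2 (K + Q ≡ Q (mod 10), carry-in 1); try Q=1 ⇒ Q=1.
Step 6. [col 3: D + O ≡ E (mod 10)] several values work for D in column 3 (D + O ≡ E (mod 10), carry-in 1); try D=2. So D=2.
Step 7. [col 3: D + O ≡ E (mod 10)] in column 3 we have D+O≡E with carry-in 1; given D=2, O=7 and digits 1,2,5,7,8,9 already taken and all letters distinct, that pins E to 0. So E=0.
Step 8. [col 4: Q + M ≡ A (mod 10)] in column 4 we have Q+M≡A with carry-in 1; given Q=1, A=5 and digits 0,1,2,5,7,8,9 already taken and all letters distinct, that pins M to 3, so M=3.
Step 9. [col 5: M + X ≡ O (mod 10)] column 5 reads M+X+carry(0)=O with M=3, O=7; with digits 0,1,2,3,5,7,8,9 already taken and all letters distinct, the only value for X is 4 ⇒ X=4.

Answer: A=5, D=2, E=0, K=9, M=3, O=7, P=8, Q=1, X=4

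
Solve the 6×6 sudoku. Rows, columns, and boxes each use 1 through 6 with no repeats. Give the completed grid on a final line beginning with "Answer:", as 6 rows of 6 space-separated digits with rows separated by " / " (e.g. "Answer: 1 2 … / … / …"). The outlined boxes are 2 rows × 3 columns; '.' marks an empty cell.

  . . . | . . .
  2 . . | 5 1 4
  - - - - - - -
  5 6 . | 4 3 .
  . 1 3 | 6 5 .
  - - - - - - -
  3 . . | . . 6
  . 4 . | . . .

Step 1. [r6c5∈{2}] r6c5 is down to just 2. So r6c5=2.
Step 2. [r1c3∈{1,4,5,6}] col 3 places 4 nowhere but r1c3, so r1c3=4.
Step 3. [r5c4∈{1}] only 1 remains possible at r5c4, so r5c4=1.
Step 4. [r6c3∈{1,5,6}] r6c3 is the only open cell in col 3 admitting 1, so r6c3=1.
Step 5. [r5c2∈{2,5}] in col 2, 2 fits only at r5c2. So r5c2=2.
Step 6. [r4c6∈{2}] only 2 remains possible at r4c6. So r4c6=2.
Step 7. [r1c6∈{3}] nothing but 3 survives at r1c6. So r1c6=3.
Step 8. [r6c1∈{6}] r6c1's peers cover all but 6. So r6c1=6.
Step 9. [r5c3∈{5}] only 5 remains possible at r5c3, so r5c3=5.
Step 10. [r1c5∈{6}] only 6 remains possible at r1c5, so r1c5=6.
Step 11. [r3c3∈{2}] r3c3 is down to just 2 ⇒ r3c3=2.
Step 12. [r1c4∈{2}] r1c4's peers cover all but 2, so r1c4=2.
Step 13. [r1c1∈{1}] r1c1 is down to just 1 ⇒ r1c1=1.
Step 14. [r6c4∈{3}] r6c4 is down to just 3 ⇒ r6c4=3.
Step 15. [r6c6∈{5}] r6c6 is down to just 5, so r6c6=5.
Step 16. [r5c5∈{4}] only 4 remains possible at r5c5 ⇒ r5c5=4.
Step 17. [r1c2∈{5}] only 5 remains possible at r1c2, so r1c2=5.
Step 18. [r2c3∈{6}] only 6 remains possible at r2c3, so r2c3=6.
Step 19. [r4c1∈{4}] only 4 remains possible at r4c1, so r4c1=4.
Step 20. [r2c2∈{3}] r2c2's peers cover all but 3, so r2c2=3.
Step 21. [r3c6∈{1}] nothing but 1 survives at r3c6, so r3c6=1.

Answer: 1 5 4 2 6 3 / 2 3 6 5 1 4 / 5 6 2 4 3 1 / 4 1 3 6 5 2 / 3 2 5 1 4 6 / 6 4 1 3 2 5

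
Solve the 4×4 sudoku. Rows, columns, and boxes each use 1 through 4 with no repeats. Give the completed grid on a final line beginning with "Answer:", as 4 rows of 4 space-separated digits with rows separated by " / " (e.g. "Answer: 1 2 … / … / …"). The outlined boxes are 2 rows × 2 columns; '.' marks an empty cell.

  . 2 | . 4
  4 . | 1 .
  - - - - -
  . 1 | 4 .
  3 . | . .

Step 1. [r2c4∈{2,3}] across row 2, 2 lands solely at r2c4 ⇒ r2c4=2.
Step 2. [r4c3∈{2}] r4c3's peers cover all but 2, so r4c3=2.
Step 3. [r4c2∈{4}] r4c2 is down to just 4. So r4c2=4.
Step 4. [r4c4∈{1}] nothing but 1 survives at r4c4 ⇒ r4c4=1.
Step 5. [r1c1∈{1}] r1c1 is down to just 1 ⇒ r1c1=1.
Step 6. [r3c1∈{2}] r3c1 has the single candidate 2 ⇒ r3c1=2.
Step 7. [r1c3∈{3}] nothing but 3 survives at r1c3, so r1c3=3.
Step 8. [r3c4∈{3}] nothing but 3 survives at r3c4 ⇒ r3c4=3.
Step 9. [r2c2∈{3}] only 3 remains possible at r2c2, so r2c2=3.

Answer: 1 2 3 4 / 4 3 1 2 / 2 1 4 3 / 3 4 2 1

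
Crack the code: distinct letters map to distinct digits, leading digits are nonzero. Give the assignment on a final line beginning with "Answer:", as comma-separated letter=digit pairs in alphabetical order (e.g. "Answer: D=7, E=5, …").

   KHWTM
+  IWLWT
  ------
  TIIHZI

Step 1. [col 1: M + T ≡ I (mod 10)] several values work for I in column 1 (M + T ≡ I (mod 10), carry-in 0); try I=4, so I=4.
Step 2. [col 1: M + T ≡ I (mod 10)] several values work for T in column 1 (M + T ≡ I (mod 10), carry-in 0); try T=1 ⇒ T=1.
Step 3. [col 1: M + T ≡ I (mod 10)] column 1 reads M+T+carry(0)=I with T=1, I=4; with digits 1,4 already taken and all letters distinct, the only value for M is 3 ⇒ M=3.
Step 4. [col 2: T + W ≡ Z (mod 10)] W=6 is one option consistent with column 2 (T + W ≡ Z (mod 10), carry-in 0) — take it ⇒ W=6.
Step 5. [col 2: T + W ≡ Z (mod 10)] from column 2 (T=1, W=6, carry-in 0, digits 1,3,4,6 already taken and all letters distinct): Z must equal 7, so Z=7.
Step 6. [col 3: W + L ≡ H (mod 10)] column 3 (W + L ≡ H (mod 10), carry-in 0) doesn't pin L yet; pick L=2 and continue ⇒ L=2.
Step 7. [col 3: W + L ≡ H (mod 10)] in column 3 we have W+L≡H with carry-in 0; given W=6, L=2 and digits 1,2,3,4,6,7 already taken and all letters distinct, that pins H to 8, so H=8.
Step 8. [col 5: K + I ≡ I (mod 10)] column 5 reads K+I+carry(1)=I with I=4; with digits 1,2,3,4,6,7,8 already taken and all letters distinct, the only value for K is 9, so K=9.

Answer: H=8, I=4, K=9, L=2, M=3, T=1, W=6, Z=7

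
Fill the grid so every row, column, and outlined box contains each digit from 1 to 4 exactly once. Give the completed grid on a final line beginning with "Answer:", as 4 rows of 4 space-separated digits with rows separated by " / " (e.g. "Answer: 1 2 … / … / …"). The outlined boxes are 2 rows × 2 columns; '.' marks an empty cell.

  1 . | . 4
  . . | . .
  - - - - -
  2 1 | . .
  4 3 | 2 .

Step 1. [r2c4∈{1,2,3}] in col 4, 2 fits only at r2c4, so r2c4=2.
Step 2. [r1c3∈{3}] nothing but 3 survives at r1c3, so r1c3=3.
Step 3. [r2c2∈{4}] r2c2 has the single candidate 4 ⇒ r2c2=4.
Step 4. [r4c4∈{1}] r4c4 is down to just 1 ⇒ r4c4=1.
Step 5. [r2c3∈{1}] nothing but 1 survives at r2c3, so r2c3=1.
Step 6. [r2c1∈{3}] r2c1 has the single candidate 3. So r2c1=3.
Step 7. [r3c3∈{4}] r3c3's peers cover all but 4, so r3c3=4.
Step 8. [r3c4∈{3}] r3c4 has the single candidate 3 ⇒ r3c4=3.
Step 9. [r1c2∈{2}] nothing but 2 survives at r1c2. So r1c2=2.

Answer: 1 2 3 4 / 3 4 1 2 / 2 1 4 3 / 4 3 2 1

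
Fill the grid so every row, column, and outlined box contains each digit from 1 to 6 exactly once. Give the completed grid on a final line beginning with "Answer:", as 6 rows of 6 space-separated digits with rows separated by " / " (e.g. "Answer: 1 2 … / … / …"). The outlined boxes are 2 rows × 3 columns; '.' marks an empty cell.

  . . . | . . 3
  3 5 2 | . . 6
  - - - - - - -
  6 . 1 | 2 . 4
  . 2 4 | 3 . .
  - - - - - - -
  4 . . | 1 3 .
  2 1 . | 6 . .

Step 1. [r6c6∈{5}] r6c6 has the single candidate 5, so r6c6=5.
Step 2. [r1c2∈{4,6}] r1c2 is the only open cell in col 2 admitting 4. So r1c2=4.
Step 3. [r2c5∈{1,4}] in row 2, 1 fits only at r2c5, so r2c5=1.
Step 4. [r3c5∈{5}] r3c5 has the single candidate 5. So r3c5=5.
Step 5. [r5c2∈{6}] nothing but 6 survives at r5c2. So r5c2=6.
Step 6. [r3c2∈{3}] r3c2's peers cover all but 3. So r3c2=3.
Step 7. [r1c3∈{6}] nothing but 6 survives at r1c3. So r1c3=6.
Step 8. [r5c3∈{5}] nothing but 5 survives at r5c3. So r5c3=5.
Step 9. [r2c4∈{4}] r2c4 is down to just 4. So r2c4=4.
Step 10. [r4c6∈{1}] nothing but 1 survives at r4c6. So r4c6=1.
Step 11. [r1c4∈{5}] r1c4 has the single candidate 5 ⇒ r1c4=5.
Step 12. [r4c1∈{5}] r4c1 is down to just 5, so r4c1=5.
Step 13. [r6c3∈{3}] r6c3 has the single candidate 3 ⇒ r6c3=3.
Step 14. [r1c5∈{2}] only 2 remains possible at r1c5. So r1c5=2.
Step 15. [r6c5∈{4}] nothing but 4 survives at r6c5. So r6c5=4.
Step 16. [r5c6∈{2}] r5c6 is down to just 2, so r5c6=2.
Step 17. [r4c5∈{6}] nothing but 6 survives at r4c5, so r4c5=6.
Step 18. [r1c1∈{1}] r1c1 is down to just 1. So r1c1=1.

Answer: 1 4 6 5 2 3 / 3 5 2 4 1 6 / 6 3 1 2 5 4 / 5 2 4 3 6 1 / 4 6 5 1 3 2 / 2 1 3 6 4 5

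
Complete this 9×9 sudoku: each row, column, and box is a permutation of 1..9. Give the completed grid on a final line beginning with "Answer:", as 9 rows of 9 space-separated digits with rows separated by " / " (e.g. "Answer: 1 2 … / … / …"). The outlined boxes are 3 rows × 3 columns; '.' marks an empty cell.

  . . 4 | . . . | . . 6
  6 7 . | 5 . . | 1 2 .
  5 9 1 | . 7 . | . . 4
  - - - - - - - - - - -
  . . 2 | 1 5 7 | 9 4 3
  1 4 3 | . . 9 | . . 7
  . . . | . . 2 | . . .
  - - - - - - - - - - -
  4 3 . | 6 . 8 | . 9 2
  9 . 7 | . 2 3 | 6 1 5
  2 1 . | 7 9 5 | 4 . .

Step 1. [r5c4∈{8}] nothing but 8 survives at r5c4, so r5c4=8.
Step 2. [r2c5∈{3,4,8}] r2c5 is the only open cell in row 2 admitting 3. So r2c5=3.
Step 3. [r2c3∈{8}] r2c3's peers cover all but 8. So r2c3=8.
Step 4. [r6c2∈{5,6,8}] across col 2, 5 lands solely at r6c2 ⇒ r6c2=5.
Step 5. [r6c7∈{8}] r6c7's peers cover all but 8. So r6c7=8.
Step 6. [r1c8∈{3,5,7,8}] across col 8, 7 lands solely at r1c8. So r1c8=7.
Step 7. [r6c8∈{6}] only 6 remains possible at r6c8. So r6c8=6.
Step 8. [r3c7∈{3}] nothing but 3 survives at r3c7. So r3c7=3.
Step 9. [r8c2∈{8}] r8c2 is down to just 8. So r8c2=8.
Step 10. [r6c4∈{3,4}] 3 has one home in row 6: r6c4 ⇒ r6c4=3.
Step 11. [r1c7∈{5}] nothing but 5 survives at r1c7 ⇒ r1c7=5.
Step 12. [r1c4∈{2,9}] 9 has one home in row 1: r1c4. So r1c4=9.
Step 13. [r9c8∈{3,8}] across row 9, 3 lands solely at r9c8 ⇒ r9c8=3.
Step 14. [r1c5∈{1,8}] r1c5 is the only open cell in row 1 admitting 8 ⇒ r1c5=8.
Step 15. [r2c9∈{9}] r2c9's peers cover all but 9 ⇒ r2c9=9.
Step 16. [r5c5∈{6}] r5c5 is down to just 6, so r5c5=6.
Step 17. [r3c6∈{6}] r3c6 has the single candidate 6, so r3c6=6.
Step 18. [r6c1∈{7}] nothing but 7 survives at r6c1, so r6c1=7.
Step 19. [r3c4∈{2}] r3c4 has the single candidate 2 ⇒ r3c4=2.
Step 20. [r5c7∈{2}] r5c7 has the single candidate 2, so r5c7=2.
Step 21. [r2c6∈{4}] r2c6 has the single candidate 4. So r2c6=4.
Step 22. [r1c2∈{2}] r1c2 is down to just 2. So r1c2=2.
Step 23. [r4c2∈{6}] r4c2 has the single candidate 6 ⇒ r4c2=6.
Step 24. [r7c3∈{5}] r7c3 has the single candidate 5, so r7c3=5.
Step 25. [r3c8∈{8}] only 8 remains possible at r3c8, so r3c8=8.
Step 26. [r5c8∈{5}] only 5 remains possible at r5c8. So r5c8=5.
Step 27. [r6c3∈{9}] r6c3 is down to just 9 ⇒ r6c3=9.
Step 28. [r1c1∈{3}] only 3 remains possible at r1c1, so r1c1=3.
Step 29. [r9c9∈{8}] r9c9 is down to just 8, so r9c9=8.
Step 30. [r6c5∈{4}] r6c5's peers cover all but 4, so r6c5=4.
Step 31. [r7c7∈{7}] only 7 remains possible at r7c7 ⇒ r7c7=7.
Step 32. [r1c6∈{1}] r1c6's peers cover all but 1, so r1c6=1.
Step 33. [r9c3∈{6}] r9c3's peers cover all but 6. So r9c3=6.
Step 34. [r4c1∈{8}] nothing but 8 survives at r4c1. So r4c1=8.
Step 35. [r7c5∈{1}] only 1 remains possible at r7c5, so r7c5=1.
Step 36. [r6c9∈{1}] r6c9 has the single candidate 1, so r6c9=1.
Step 37. [r8c4∈{4}] r8c4 has the single candidate 4. So r8c4=4.

Answer: 3 2 4 9 8 1 5 7 6 / 6 7 8 5 3 4 1 2 9 / 5 9 1 2 7 6 3 8 4 / 8 6 2 1 5 7 9 4 3 / 1 4 3 8 6 9 2 5 7 / 7 5 9 3 4 2 8 6 1 / 4 3 5 6 1 8 7 9 2 / 9 8 7 4 2 3 6 1 5 / 2 1 6 7 9 5 4 3 8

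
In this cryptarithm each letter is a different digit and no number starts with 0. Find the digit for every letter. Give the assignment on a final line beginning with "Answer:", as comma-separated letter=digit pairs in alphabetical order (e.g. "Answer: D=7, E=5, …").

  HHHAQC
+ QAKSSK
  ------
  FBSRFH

Step 1. [col 1: C + K ≡ H (mod 10)] column 1 (C + K ≡ H (mod 10), carry-in 0) doesn't pin K yet; pick K=9 and continue, so K=9.
Step 2. [col 1: C + K ≡ H (mod 10)] no forcing yet in column 1 (carry-in 0); C=3 is free and consistent — try it, so C=3.
Step 3. [col 1: C + K ≡ H (mod 10)] from column 1 (C=3, K=9, carry-in 0, digits 3,9 already taken and all letters distinct): H must equal 2 ⇒ H=2.
Step 4. [col 2: Q + S ≡ F (mod 10)] several values work for F in column 2 (Q + S ≡ F (mod 10), carry-in 1); try F=8. So F=8.
Step 5. [col 2: Q + S ≡ F (mod 10)] no forcing yet in column 2 (carry-in 1); S=1 is free and consistent — try it. So S=1.
Step 6. [col 2: Q + S ≡ F (mod 10)] in column 2 we have Q+S≡F with carry-in 1; given S=1, F=8 and digits 1,2,3,8,9 already taken and all letters distinct, that pins Q to 6, so Q=6.
Step 7. [col 3: A + S ≡ R (mod 10)] in column 3 we have A+S≡R with carry-in 0; given S=1 and digits 1,2,3,6,8,9 already taken and all letters distinct, that pins R to 5 ⇒ R=5.
Step 8. [col 3: A + S ≡ R (mod 10)] column 3: given S=1, R=5, carry-in 0, and digits 1,2,3,5,6,8,9 already taken and all letters distinct, A+S≡R (mod 10) forces A=4, so A=4.
Step 9. [col 5: H + A ≡ B (mod 10)] from column 5 (H=2, A=4, carry-in 1, digits 1,2,3,4,5,6,8,9 already taken and all letters distinct): B must equal 7 ⇒ B=7.

Answer: A=4, B=7, C=3, F=8, H=2, K=9, Q=6, R=5, S=1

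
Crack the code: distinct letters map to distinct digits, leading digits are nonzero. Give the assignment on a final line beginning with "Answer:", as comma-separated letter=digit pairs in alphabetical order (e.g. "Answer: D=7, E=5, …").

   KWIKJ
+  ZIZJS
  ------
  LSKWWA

Step 1. [col 1: J + S ≡ A (mod 10)] several values work for S in column 1 (J + S ≡ A (mod 10), carry-in 0); try S=4. So S=4.
Step 2. [col 1: J + S ≡ A (mod 10)] no forcing yet in column 1 (carry-in 0); J=3 is free and consistent — try it, so J=3.
Step 3. [col 1: J + S ≡ A (mod 10)] in column 1 we have J+S≡A with carry-in 0; given J=3, S=4 and digits 3,4 already taken and all letters distinct, that pins A to 7, so A=7.
Step 4. [L] adding two 5-digit numbers gives at most 5+1 digits, and here it does — L is that final carry and must be 1 ⇒ L=1.
Step 5. [col 2: K + J ≡ W (mod 10)] no forcing yet in column 2 (carry-in 0); K=9 is free and consistent — try it. So K=9.
Step 6. [col 2: K + J ≡ W (mod 10)] from column 2 (K=9, J=3, carry-in 0, digits 1,3,4,7,9 already taken and all letters distinct): W must equal 2, so W=2.
Step 7. [col 3: I + Z ≡ W (mod 10)] I=6 is one option consistent with column 3 (I + Z ≡ W (mod 10), carry-in 1) — take it ⇒ I=6.
Step 8. [col 3: I + Z ≡ W (mod 10)] column 3 reads I+Z+carry(1)=W with I=6, W=2; with digits 1,2,3,4,6,7,9 already taken and all letters distinct, the only value for Z is 5, so Z=5.

Answer: A=7, I=6, J=3, K=9, L=1, S=4, W=2, Z=5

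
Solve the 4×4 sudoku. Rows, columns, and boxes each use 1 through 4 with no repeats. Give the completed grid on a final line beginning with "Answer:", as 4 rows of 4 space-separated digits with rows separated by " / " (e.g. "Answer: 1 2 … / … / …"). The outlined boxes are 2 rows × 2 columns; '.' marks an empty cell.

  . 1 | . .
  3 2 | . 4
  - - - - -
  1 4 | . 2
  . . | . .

Step 1. [r3c3∈{3}] only 3 remains possible at r3c3 ⇒ r3c3=3.
Step 2. [r2c3∈{1}] r2c3 is down to just 1 ⇒ r2c3=1.
Step 3. [r4c4∈{1}] r4c4 is down to just 1 ⇒ r4c4=1.
Step 4. [r1c4∈{3}] r1c4's peers cover all but 3 ⇒ r1c4=3.
Step 5. [r4c2∈{3}] nothing but 3 survives at r4c2 ⇒ r4c2=3.
Step 6. [r1c1∈{4}] r1c1 has the single candidate 4. So r1c1=4.
Step 7. [r4c1∈{2}] only 2 remains possible at r4c1. So r4c1=2.
Step 8. [r4c3∈{4}] r4c3 has the single candidate 4, so r4c3=4.
Step 9. [r1c3∈{2}] r1c3 has the single candidate 2. So r1c3=2.

Answer: 4 1 2 3 / 3 2 1 4 / 1 4 3 2 / 2 3 4 1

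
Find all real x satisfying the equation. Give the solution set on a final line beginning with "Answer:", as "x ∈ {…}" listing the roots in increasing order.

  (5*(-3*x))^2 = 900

Step 1. [(5*(-3*x))^2 = 900] 900 ≥ 0, LHS is (·)² — take ±√. So sqrt: 5*(-3*x) = 30 or -30.
Step 2. [5*(-3*x) = 30 or -30] 5·(inner) — divide through by 5, so div: -3*x = 6 or -6.
Step 3. [-3*x = 6 or -6] -3·(inner) — divide through by -3, so div: x = -2 or 2.

Answer: x ∈ {-2, 2}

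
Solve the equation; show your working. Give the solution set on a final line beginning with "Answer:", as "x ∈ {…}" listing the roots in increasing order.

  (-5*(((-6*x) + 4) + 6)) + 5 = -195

Step 1. [(-5*(((-6*x) + 4) + 6)) + 5 = -195] -5 | LHS and -5 | -195: pull -5 out ⇒ factor: (((-6*x) + 4) + 6) - 1 = 39.
Step 2. [(((-6*x) + 4) + 6) - 1 = 39] peel the -1: add 1 from each side. So sub: ((-6*x) + 4) + 6 = 40.
Step 3. [((-6*x) + 4) + 6 = 40] 6 comes off first (subtract 6), so sub: (-6*x) + 4 = 34.
Step 4. [(-6*x) + 4 = 34] 4 comes off first (subtract 4). So sub: -6*x = 30.
Step 5. [-6*x = 30] LHS = -6·(…); ÷-6 both sides ⇒ div: x = -5.

Answer: x ∈ {-5}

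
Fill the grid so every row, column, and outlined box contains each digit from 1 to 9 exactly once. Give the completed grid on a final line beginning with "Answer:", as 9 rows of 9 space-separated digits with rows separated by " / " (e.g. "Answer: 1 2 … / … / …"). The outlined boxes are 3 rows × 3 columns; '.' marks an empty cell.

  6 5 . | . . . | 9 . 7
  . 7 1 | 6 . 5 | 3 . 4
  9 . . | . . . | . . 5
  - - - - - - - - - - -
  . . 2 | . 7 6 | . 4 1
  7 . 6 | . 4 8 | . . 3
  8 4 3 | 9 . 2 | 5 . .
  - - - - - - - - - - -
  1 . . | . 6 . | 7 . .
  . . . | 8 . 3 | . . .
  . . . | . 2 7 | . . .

Step 1. [r8c5∈{1,5,9}] r8c5 is the only open cell in col 5 admitting 5. So r8c5=5.
Step 2. [r9c4∈{1,4}] box 8 places 1 nowhere but r9c4, so r9c4=1.
Step 3. [r3c2∈{2,3,8}] across box 1, 3 lands solely at r3c2. So r3c2=3.
Step 4. [r7c6∈{4,9}] r7c6 is the only open cell in col 6 admitting 9, so r7c6=9.
Step 5. [r7c8∈{2,3,5,8}] r7c8 is the only open cell in row 7 admitting 3. So r7c8=3.
Step 6. [r9c8∈{5,6,8,9}] 5 has one home in col 8: r9c8 ⇒ r9c8=5.
Step 7. [r5c7∈{2}] only 2 remains possible at r5c7, so r5c7=2.
Step 8. [r6c9∈{6}] r6c9's peers cover all but 6 ⇒ r6c9=6.
Step 9. [r4c2∈{9}] r4c2 has the single candidate 9. So r4c2=9.
Step 10. [r7c4∈{4}] r7c4 has the single candidate 4. So r7c4=4.
Step 11. [r1c5∈{1,3,8}] in col 5, 3 fits only at r1c5, so r1c5=3.
Step 12. [r8c3∈{4,7,9}] across row 8, 7 lands solely at r8c3, so r8c3=7.
Step 13. [r9c3∈{4,8,9}] across col 3, 9 lands solely at r9c3. So r9c3=9.
Step 14. [r9c9∈{8}] r9c9's peers cover all but 8. So r9c9=8.
Step 15. [r7c9∈{2}] only 2 remains possible at r7c9. So r7c9=2.
Step 16. [r1c4∈{2}] r1c4's peers cover all but 2. So r1c4=2.
Step 17. [r3c8∈{1,2,6,8}] 2 has one home in row 3: r3c8. So r3c8=2.
Step 18. [r8c8∈{1,6,9}] col 8 places 6 nowhere but r8c8 ⇒ r8c8=6.
Step 19. [r1c8∈{1,8}] across col 8, 1 lands solely at r1c8 ⇒ r1c8=1.
Step 20. [r1c3∈{4,8}] row 1 places 8 nowhere but r1c3. So r1c3=8.
Step 21. [r2c8∈{8}] nothing but 8 survives at r2c8, so r2c8=8.
Step 22. [r9c7∈{4}] r9c7 has the single candidate 4 ⇒ r9c7=4.
Step 23. [r3c6∈{1,4}] 1 has one home in col 6: r3c6. So r3c6=1.
Step 24. [r8c2∈{2}] nothing but 2 survives at r8c2, so r8c2=2.
Step 25. [r4c4∈{3,5}] in row 4, 3 fits only at r4c4. So r4c4=3.
Step 26. [r3c5∈{8}] r3c5's peers cover all but 8, so r3c5=8.
Step 27. [r4c7∈{8}] nothing but 8 survives at r4c7. So r4c7=8.
Step 28. [r3c4∈{7}] only 7 remains possible at r3c4, so r3c4=7.
Step 29. [r3c3∈{4}] only 4 remains possible at r3c3. So r3c3=4.
Step 30. [r4c1∈{5}] r4c1 is down to just 5 ⇒ r4c1=5.
Step 31. [r8c9∈{9}] nothing but 9 survives at r8c9. So r8c9=9.
Step 32. [r9c1∈{3}] r9c1 has the single candidate 3 ⇒ r9c1=3.
Step 33. [r7c3∈{5}] r7c3 has the single candidate 5. So r7c3=5.
Step 34. [r2c1∈{2}] r2c1's peers cover all but 2, so r2c1=2.
Step 35. [r7c2∈{8}] only 8 remains possible at r7c2, so r7c2=8.
Step 36. [r5c2∈{1}] only 1 remains possible at r5c2. So r5c2=1.
Step 37. [r6c5∈{1}] only 1 remains possible at r6c5, so r6c5=1.
Step 38. [r8c7∈{1}] nothing but 1 survives at r8c7 ⇒ r8c7=1.
Step 39. [r3c7∈{6}] r3c7 has the single candidate 6, so r3c7=6.
Step 40. [r5c8∈{9}] r5c8 is down to just 9 ⇒ r5c8=9.
Step 41. [r5c4∈{5}] nothing but 5 survives at r5c4, so r5c4=5.
Step 42. [r8c1∈{4}] r8c1's peers cover all but 4. So r8c1=4.
Step 43. [r6c8∈{7}] nothing but 7 survives at r6c8. So r6c8=7.
Step 44. [r9c2∈{6}] only 6 remains possible at r9c2 ⇒ r9c2=6.
Step 45. [r2c5∈{9}] r2c5's peers cover all but 9. So r2c5=9.
Step 46. [r1c6∈{4}] nothing but 4 survives at r1c6. So r1c6=4.

Answer: 6 5 8 2 3 4 9 1 7 / 2 7 1 6 9 5 3 8 4 / 9 3 4 7 8 1 6 2 5 / 5 9 2 3 7 6 8 4 1 / 7 1 6 5 4 8 2 9 3 / 8 4 3 9 1 2 5 7 6 / 1 8 5 4 6 9 7 3 2 / 4 2 7 8 5 3 1 6 9 / 3 6 9 1 2 7 4 5 8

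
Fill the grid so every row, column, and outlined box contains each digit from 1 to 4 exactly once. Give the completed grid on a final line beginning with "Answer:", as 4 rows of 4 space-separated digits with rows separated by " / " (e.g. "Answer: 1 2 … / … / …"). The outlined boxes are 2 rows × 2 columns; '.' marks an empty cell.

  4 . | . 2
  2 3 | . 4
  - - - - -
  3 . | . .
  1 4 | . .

Step 1. [r2c3∈{1}] only 1 remains possible at r2c3, so r2c3=1.
Step 2. [r4c3∈{2,3}] 2 has one home in row 4: r4c3. So r4c3=2.
Step 3. [r1c2∈{1}] r1c2 has the single candidate 1. So r1c2=1.
Step 4. [r3c4∈{1}] r3c4 has the single candidate 1. So r3c4=1.
Step 5. [r4c4∈{3}] r4c4 is down to just 3. So r4c4=3.
Step 6. [r3c2∈{2}] only 2 remains possible at r3c2. So r3c2=2.
Step 7. [r1c3∈{3}] r1c3 is down to just 3 ⇒ r1c3=3.
Step 8. [r3c3∈{4}] only 4 remains possible at r3c3. So r3c3=4.

Answer: 4 1 3 2 / 2 3 1 4 / 3 2 4 1 / 1 4 2 3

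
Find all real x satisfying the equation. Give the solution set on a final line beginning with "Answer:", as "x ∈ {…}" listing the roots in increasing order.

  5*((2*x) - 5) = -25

Step 1. [5*((2*x) - 5) = -25] 5 out front; divide by 5, so div: (2*x) - 5 = -5.
Step 2. [(2*x) - 5 = -5] peel the -5: add 5 from each side, so sub: 2*x = 0.
Step 3. [2*x = 0] LHS = 2·(…); ÷2 both sides ⇒ div: x = 0.

Answer: x ∈ {0}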